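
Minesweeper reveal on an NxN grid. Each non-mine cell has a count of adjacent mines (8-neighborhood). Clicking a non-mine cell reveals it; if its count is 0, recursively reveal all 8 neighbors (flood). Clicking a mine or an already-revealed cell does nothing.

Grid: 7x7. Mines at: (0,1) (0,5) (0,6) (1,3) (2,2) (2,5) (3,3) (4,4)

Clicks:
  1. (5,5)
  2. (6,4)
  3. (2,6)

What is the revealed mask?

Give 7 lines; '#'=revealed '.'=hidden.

Click 1 (5,5) count=1: revealed 1 new [(5,5)] -> total=1
Click 2 (6,4) count=0: revealed 28 new [(1,0) (1,1) (2,0) (2,1) (3,0) (3,1) (3,2) (3,5) (3,6) (4,0) (4,1) (4,2) (4,3) (4,5) (4,6) (5,0) (5,1) (5,2) (5,3) (5,4) (5,6) (6,0) (6,1) (6,2) (6,3) (6,4) (6,5) (6,6)] -> total=29
Click 3 (2,6) count=1: revealed 1 new [(2,6)] -> total=30

Answer: .......
##.....
##....#
###..##
####.##
#######
#######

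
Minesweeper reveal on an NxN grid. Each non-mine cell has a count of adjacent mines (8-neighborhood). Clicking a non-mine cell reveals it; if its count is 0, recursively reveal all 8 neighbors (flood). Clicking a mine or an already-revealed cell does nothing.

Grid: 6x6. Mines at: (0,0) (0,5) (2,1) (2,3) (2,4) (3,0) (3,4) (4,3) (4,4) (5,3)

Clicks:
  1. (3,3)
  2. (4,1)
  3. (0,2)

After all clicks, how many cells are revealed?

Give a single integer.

Click 1 (3,3) count=5: revealed 1 new [(3,3)] -> total=1
Click 2 (4,1) count=1: revealed 1 new [(4,1)] -> total=2
Click 3 (0,2) count=0: revealed 8 new [(0,1) (0,2) (0,3) (0,4) (1,1) (1,2) (1,3) (1,4)] -> total=10

Answer: 10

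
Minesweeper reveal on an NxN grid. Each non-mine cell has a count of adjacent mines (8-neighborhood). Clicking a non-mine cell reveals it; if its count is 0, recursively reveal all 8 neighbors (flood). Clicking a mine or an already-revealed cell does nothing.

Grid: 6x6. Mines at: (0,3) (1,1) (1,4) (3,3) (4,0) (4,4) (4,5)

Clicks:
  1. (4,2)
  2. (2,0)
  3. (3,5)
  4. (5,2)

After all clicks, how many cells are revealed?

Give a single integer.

Answer: 8

Derivation:
Click 1 (4,2) count=1: revealed 1 new [(4,2)] -> total=1
Click 2 (2,0) count=1: revealed 1 new [(2,0)] -> total=2
Click 3 (3,5) count=2: revealed 1 new [(3,5)] -> total=3
Click 4 (5,2) count=0: revealed 5 new [(4,1) (4,3) (5,1) (5,2) (5,3)] -> total=8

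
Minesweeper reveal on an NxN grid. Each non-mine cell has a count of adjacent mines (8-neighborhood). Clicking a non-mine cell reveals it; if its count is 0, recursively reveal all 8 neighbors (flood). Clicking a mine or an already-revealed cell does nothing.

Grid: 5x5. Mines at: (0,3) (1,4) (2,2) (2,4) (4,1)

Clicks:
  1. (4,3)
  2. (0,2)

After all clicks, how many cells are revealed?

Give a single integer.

Click 1 (4,3) count=0: revealed 6 new [(3,2) (3,3) (3,4) (4,2) (4,3) (4,4)] -> total=6
Click 2 (0,2) count=1: revealed 1 new [(0,2)] -> total=7

Answer: 7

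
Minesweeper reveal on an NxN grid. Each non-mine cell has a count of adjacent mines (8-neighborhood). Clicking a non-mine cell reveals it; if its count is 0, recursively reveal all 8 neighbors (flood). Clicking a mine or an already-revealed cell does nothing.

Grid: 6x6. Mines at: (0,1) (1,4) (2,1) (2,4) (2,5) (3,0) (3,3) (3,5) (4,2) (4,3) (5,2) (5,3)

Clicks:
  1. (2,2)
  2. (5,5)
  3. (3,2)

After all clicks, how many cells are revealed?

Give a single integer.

Click 1 (2,2) count=2: revealed 1 new [(2,2)] -> total=1
Click 2 (5,5) count=0: revealed 4 new [(4,4) (4,5) (5,4) (5,5)] -> total=5
Click 3 (3,2) count=4: revealed 1 new [(3,2)] -> total=6

Answer: 6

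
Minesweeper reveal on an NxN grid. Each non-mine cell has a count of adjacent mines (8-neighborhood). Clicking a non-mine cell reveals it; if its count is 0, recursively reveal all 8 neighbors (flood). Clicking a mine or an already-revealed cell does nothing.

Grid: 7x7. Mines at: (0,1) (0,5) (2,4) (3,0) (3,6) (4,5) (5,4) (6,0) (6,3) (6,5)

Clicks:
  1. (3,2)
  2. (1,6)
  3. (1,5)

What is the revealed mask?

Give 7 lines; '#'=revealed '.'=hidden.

Answer: .......
.###.##
.###...
.###...
.###...
.###...
.......

Derivation:
Click 1 (3,2) count=0: revealed 15 new [(1,1) (1,2) (1,3) (2,1) (2,2) (2,3) (3,1) (3,2) (3,3) (4,1) (4,2) (4,3) (5,1) (5,2) (5,3)] -> total=15
Click 2 (1,6) count=1: revealed 1 new [(1,6)] -> total=16
Click 3 (1,5) count=2: revealed 1 new [(1,5)] -> total=17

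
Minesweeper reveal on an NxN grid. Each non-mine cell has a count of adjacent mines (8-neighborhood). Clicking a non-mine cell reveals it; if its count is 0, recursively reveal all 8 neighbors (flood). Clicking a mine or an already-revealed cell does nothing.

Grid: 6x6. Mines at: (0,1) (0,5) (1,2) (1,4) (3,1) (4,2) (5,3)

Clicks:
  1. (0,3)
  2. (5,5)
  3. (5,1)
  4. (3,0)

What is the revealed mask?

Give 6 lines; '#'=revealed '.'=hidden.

Answer: ...#..
......
...###
#..###
...###
.#..##

Derivation:
Click 1 (0,3) count=2: revealed 1 new [(0,3)] -> total=1
Click 2 (5,5) count=0: revealed 11 new [(2,3) (2,4) (2,5) (3,3) (3,4) (3,5) (4,3) (4,4) (4,5) (5,4) (5,5)] -> total=12
Click 3 (5,1) count=1: revealed 1 new [(5,1)] -> total=13
Click 4 (3,0) count=1: revealed 1 new [(3,0)] -> total=14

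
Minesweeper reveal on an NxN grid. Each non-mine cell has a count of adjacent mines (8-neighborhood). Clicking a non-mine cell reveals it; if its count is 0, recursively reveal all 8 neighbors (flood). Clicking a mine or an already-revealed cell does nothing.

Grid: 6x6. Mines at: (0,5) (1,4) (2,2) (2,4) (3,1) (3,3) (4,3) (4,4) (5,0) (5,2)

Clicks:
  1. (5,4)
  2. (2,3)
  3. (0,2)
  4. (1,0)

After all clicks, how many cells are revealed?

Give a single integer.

Answer: 12

Derivation:
Click 1 (5,4) count=2: revealed 1 new [(5,4)] -> total=1
Click 2 (2,3) count=4: revealed 1 new [(2,3)] -> total=2
Click 3 (0,2) count=0: revealed 10 new [(0,0) (0,1) (0,2) (0,3) (1,0) (1,1) (1,2) (1,3) (2,0) (2,1)] -> total=12
Click 4 (1,0) count=0: revealed 0 new [(none)] -> total=12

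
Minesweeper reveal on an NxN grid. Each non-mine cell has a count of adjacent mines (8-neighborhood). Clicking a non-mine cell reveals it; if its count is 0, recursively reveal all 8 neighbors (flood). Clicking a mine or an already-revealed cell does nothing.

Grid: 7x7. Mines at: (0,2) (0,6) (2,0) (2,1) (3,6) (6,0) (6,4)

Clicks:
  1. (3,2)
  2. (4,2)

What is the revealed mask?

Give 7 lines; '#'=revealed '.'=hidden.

Answer: ...###.
..####.
..####.
######.
######.
######.
.###...

Derivation:
Click 1 (3,2) count=1: revealed 1 new [(3,2)] -> total=1
Click 2 (4,2) count=0: revealed 31 new [(0,3) (0,4) (0,5) (1,2) (1,3) (1,4) (1,5) (2,2) (2,3) (2,4) (2,5) (3,0) (3,1) (3,3) (3,4) (3,5) (4,0) (4,1) (4,2) (4,3) (4,4) (4,5) (5,0) (5,1) (5,2) (5,3) (5,4) (5,5) (6,1) (6,2) (6,3)] -> total=32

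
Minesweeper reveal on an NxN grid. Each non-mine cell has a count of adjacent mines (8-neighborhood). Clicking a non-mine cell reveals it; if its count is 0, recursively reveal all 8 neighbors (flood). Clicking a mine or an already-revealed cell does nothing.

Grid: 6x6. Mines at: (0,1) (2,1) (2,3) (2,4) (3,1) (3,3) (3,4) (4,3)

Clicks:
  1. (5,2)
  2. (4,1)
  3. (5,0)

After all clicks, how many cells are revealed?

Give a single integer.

Answer: 6

Derivation:
Click 1 (5,2) count=1: revealed 1 new [(5,2)] -> total=1
Click 2 (4,1) count=1: revealed 1 new [(4,1)] -> total=2
Click 3 (5,0) count=0: revealed 4 new [(4,0) (4,2) (5,0) (5,1)] -> total=6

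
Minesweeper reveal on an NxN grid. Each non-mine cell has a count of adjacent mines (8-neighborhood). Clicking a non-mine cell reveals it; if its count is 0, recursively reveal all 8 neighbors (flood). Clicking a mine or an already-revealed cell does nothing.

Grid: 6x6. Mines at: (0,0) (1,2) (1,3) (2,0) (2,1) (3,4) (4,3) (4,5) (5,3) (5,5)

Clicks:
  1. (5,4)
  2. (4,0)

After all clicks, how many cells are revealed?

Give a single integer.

Answer: 10

Derivation:
Click 1 (5,4) count=4: revealed 1 new [(5,4)] -> total=1
Click 2 (4,0) count=0: revealed 9 new [(3,0) (3,1) (3,2) (4,0) (4,1) (4,2) (5,0) (5,1) (5,2)] -> total=10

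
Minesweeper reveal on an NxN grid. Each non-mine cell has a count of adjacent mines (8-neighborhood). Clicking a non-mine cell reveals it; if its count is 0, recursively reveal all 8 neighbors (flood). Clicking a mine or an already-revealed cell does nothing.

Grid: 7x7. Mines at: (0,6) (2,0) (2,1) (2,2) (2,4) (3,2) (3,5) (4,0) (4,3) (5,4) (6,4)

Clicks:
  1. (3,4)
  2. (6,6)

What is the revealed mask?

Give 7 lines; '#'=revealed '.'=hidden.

Click 1 (3,4) count=3: revealed 1 new [(3,4)] -> total=1
Click 2 (6,6) count=0: revealed 6 new [(4,5) (4,6) (5,5) (5,6) (6,5) (6,6)] -> total=7

Answer: .......
.......
.......
....#..
.....##
.....##
.....##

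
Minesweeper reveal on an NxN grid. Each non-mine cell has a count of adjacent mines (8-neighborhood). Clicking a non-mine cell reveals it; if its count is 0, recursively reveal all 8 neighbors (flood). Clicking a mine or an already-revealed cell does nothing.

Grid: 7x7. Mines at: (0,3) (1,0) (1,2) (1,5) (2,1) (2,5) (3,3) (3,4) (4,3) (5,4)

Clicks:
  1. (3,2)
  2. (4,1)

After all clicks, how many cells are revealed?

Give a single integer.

Answer: 14

Derivation:
Click 1 (3,2) count=3: revealed 1 new [(3,2)] -> total=1
Click 2 (4,1) count=0: revealed 13 new [(3,0) (3,1) (4,0) (4,1) (4,2) (5,0) (5,1) (5,2) (5,3) (6,0) (6,1) (6,2) (6,3)] -> total=14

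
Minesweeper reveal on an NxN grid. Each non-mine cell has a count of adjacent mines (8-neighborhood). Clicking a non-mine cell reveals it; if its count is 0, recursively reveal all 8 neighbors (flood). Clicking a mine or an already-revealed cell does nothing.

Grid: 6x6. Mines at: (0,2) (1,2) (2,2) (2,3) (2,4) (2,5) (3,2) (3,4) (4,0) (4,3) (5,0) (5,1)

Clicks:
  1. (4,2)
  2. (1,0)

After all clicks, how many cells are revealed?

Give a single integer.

Click 1 (4,2) count=3: revealed 1 new [(4,2)] -> total=1
Click 2 (1,0) count=0: revealed 8 new [(0,0) (0,1) (1,0) (1,1) (2,0) (2,1) (3,0) (3,1)] -> total=9

Answer: 9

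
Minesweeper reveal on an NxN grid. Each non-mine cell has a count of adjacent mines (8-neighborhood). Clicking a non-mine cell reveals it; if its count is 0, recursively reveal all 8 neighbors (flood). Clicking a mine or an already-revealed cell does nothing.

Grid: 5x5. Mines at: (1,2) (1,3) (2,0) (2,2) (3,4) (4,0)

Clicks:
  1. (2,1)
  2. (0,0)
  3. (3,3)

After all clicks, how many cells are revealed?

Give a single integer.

Click 1 (2,1) count=3: revealed 1 new [(2,1)] -> total=1
Click 2 (0,0) count=0: revealed 4 new [(0,0) (0,1) (1,0) (1,1)] -> total=5
Click 3 (3,3) count=2: revealed 1 new [(3,3)] -> total=6

Answer: 6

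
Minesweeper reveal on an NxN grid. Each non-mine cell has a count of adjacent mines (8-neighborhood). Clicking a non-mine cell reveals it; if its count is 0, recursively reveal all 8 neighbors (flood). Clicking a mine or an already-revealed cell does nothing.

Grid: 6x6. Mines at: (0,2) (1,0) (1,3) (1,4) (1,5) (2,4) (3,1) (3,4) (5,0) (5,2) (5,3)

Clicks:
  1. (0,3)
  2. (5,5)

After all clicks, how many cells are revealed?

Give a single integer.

Click 1 (0,3) count=3: revealed 1 new [(0,3)] -> total=1
Click 2 (5,5) count=0: revealed 4 new [(4,4) (4,5) (5,4) (5,5)] -> total=5

Answer: 5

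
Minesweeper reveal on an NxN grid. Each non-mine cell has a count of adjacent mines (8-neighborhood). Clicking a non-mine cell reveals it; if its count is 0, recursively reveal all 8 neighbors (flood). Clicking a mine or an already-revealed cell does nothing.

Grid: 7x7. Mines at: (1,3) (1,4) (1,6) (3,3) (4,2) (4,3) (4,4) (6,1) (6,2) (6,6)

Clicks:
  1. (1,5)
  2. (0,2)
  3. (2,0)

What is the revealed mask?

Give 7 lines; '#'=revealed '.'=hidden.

Click 1 (1,5) count=2: revealed 1 new [(1,5)] -> total=1
Click 2 (0,2) count=1: revealed 1 new [(0,2)] -> total=2
Click 3 (2,0) count=0: revealed 15 new [(0,0) (0,1) (1,0) (1,1) (1,2) (2,0) (2,1) (2,2) (3,0) (3,1) (3,2) (4,0) (4,1) (5,0) (5,1)] -> total=17

Answer: ###....
###..#.
###....
###....
##.....
##.....
.......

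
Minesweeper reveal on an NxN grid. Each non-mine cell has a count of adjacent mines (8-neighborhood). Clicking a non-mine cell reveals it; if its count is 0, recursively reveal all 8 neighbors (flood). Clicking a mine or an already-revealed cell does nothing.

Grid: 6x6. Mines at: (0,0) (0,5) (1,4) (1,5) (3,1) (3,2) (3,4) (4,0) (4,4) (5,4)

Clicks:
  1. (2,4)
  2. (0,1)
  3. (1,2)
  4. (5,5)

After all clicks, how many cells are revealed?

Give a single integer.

Answer: 11

Derivation:
Click 1 (2,4) count=3: revealed 1 new [(2,4)] -> total=1
Click 2 (0,1) count=1: revealed 1 new [(0,1)] -> total=2
Click 3 (1,2) count=0: revealed 8 new [(0,2) (0,3) (1,1) (1,2) (1,3) (2,1) (2,2) (2,3)] -> total=10
Click 4 (5,5) count=2: revealed 1 new [(5,5)] -> total=11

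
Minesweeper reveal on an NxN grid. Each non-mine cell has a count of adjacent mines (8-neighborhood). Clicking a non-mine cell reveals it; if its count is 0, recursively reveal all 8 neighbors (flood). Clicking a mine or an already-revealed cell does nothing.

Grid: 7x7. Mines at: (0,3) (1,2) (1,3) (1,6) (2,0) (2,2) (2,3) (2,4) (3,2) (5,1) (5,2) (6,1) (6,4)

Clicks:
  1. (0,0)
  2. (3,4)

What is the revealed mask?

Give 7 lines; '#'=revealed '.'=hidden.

Click 1 (0,0) count=0: revealed 4 new [(0,0) (0,1) (1,0) (1,1)] -> total=4
Click 2 (3,4) count=2: revealed 1 new [(3,4)] -> total=5

Answer: ##.....
##.....
.......
....#..
.......
.......
.......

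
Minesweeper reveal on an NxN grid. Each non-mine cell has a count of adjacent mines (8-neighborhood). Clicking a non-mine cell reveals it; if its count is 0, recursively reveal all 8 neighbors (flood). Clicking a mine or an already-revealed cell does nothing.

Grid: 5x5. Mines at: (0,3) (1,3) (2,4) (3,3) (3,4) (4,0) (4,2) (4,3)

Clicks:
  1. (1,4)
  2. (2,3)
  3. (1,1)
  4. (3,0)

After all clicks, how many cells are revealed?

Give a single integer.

Click 1 (1,4) count=3: revealed 1 new [(1,4)] -> total=1
Click 2 (2,3) count=4: revealed 1 new [(2,3)] -> total=2
Click 3 (1,1) count=0: revealed 12 new [(0,0) (0,1) (0,2) (1,0) (1,1) (1,2) (2,0) (2,1) (2,2) (3,0) (3,1) (3,2)] -> total=14
Click 4 (3,0) count=1: revealed 0 new [(none)] -> total=14

Answer: 14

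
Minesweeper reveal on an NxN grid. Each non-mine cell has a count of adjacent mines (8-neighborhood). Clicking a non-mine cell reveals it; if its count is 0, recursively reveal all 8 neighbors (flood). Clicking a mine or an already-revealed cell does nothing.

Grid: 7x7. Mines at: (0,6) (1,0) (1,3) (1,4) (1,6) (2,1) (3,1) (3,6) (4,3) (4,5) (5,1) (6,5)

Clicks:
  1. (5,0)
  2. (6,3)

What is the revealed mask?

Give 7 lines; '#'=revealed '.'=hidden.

Answer: .......
.......
.......
.......
.......
#.###..
..###..

Derivation:
Click 1 (5,0) count=1: revealed 1 new [(5,0)] -> total=1
Click 2 (6,3) count=0: revealed 6 new [(5,2) (5,3) (5,4) (6,2) (6,3) (6,4)] -> total=7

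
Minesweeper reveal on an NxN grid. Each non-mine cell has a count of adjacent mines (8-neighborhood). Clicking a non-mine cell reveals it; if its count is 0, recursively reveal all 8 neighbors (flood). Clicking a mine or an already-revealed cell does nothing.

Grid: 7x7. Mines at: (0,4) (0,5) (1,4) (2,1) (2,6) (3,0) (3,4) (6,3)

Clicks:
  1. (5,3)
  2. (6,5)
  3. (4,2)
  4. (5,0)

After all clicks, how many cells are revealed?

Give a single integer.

Click 1 (5,3) count=1: revealed 1 new [(5,3)] -> total=1
Click 2 (6,5) count=0: revealed 11 new [(3,5) (3,6) (4,4) (4,5) (4,6) (5,4) (5,5) (5,6) (6,4) (6,5) (6,6)] -> total=12
Click 3 (4,2) count=0: revealed 13 new [(3,1) (3,2) (3,3) (4,0) (4,1) (4,2) (4,3) (5,0) (5,1) (5,2) (6,0) (6,1) (6,2)] -> total=25
Click 4 (5,0) count=0: revealed 0 new [(none)] -> total=25

Answer: 25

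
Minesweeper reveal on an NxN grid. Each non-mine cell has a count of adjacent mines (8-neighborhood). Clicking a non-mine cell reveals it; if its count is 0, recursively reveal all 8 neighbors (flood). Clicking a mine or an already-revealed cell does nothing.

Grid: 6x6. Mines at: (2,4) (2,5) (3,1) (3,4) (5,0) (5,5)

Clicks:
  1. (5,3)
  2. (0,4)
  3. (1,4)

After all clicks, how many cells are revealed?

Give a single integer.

Click 1 (5,3) count=0: revealed 8 new [(4,1) (4,2) (4,3) (4,4) (5,1) (5,2) (5,3) (5,4)] -> total=8
Click 2 (0,4) count=0: revealed 16 new [(0,0) (0,1) (0,2) (0,3) (0,4) (0,5) (1,0) (1,1) (1,2) (1,3) (1,4) (1,5) (2,0) (2,1) (2,2) (2,3)] -> total=24
Click 3 (1,4) count=2: revealed 0 new [(none)] -> total=24

Answer: 24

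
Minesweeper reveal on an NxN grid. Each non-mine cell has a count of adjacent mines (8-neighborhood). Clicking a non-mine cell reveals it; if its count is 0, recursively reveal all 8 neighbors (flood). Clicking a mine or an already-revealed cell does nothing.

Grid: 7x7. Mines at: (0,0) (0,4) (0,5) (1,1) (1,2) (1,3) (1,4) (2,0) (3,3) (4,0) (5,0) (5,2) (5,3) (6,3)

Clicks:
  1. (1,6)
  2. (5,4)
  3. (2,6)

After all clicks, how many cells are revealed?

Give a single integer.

Answer: 17

Derivation:
Click 1 (1,6) count=1: revealed 1 new [(1,6)] -> total=1
Click 2 (5,4) count=2: revealed 1 new [(5,4)] -> total=2
Click 3 (2,6) count=0: revealed 15 new [(1,5) (2,4) (2,5) (2,6) (3,4) (3,5) (3,6) (4,4) (4,5) (4,6) (5,5) (5,6) (6,4) (6,5) (6,6)] -> total=17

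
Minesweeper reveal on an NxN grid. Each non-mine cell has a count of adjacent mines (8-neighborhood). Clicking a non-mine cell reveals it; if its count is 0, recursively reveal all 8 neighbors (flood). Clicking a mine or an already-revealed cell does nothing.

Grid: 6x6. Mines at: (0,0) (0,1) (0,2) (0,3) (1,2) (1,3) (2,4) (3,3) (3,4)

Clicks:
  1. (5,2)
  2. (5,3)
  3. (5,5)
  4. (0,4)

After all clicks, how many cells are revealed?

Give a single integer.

Click 1 (5,2) count=0: revealed 20 new [(1,0) (1,1) (2,0) (2,1) (2,2) (3,0) (3,1) (3,2) (4,0) (4,1) (4,2) (4,3) (4,4) (4,5) (5,0) (5,1) (5,2) (5,3) (5,4) (5,5)] -> total=20
Click 2 (5,3) count=0: revealed 0 new [(none)] -> total=20
Click 3 (5,5) count=0: revealed 0 new [(none)] -> total=20
Click 4 (0,4) count=2: revealed 1 new [(0,4)] -> total=21

Answer: 21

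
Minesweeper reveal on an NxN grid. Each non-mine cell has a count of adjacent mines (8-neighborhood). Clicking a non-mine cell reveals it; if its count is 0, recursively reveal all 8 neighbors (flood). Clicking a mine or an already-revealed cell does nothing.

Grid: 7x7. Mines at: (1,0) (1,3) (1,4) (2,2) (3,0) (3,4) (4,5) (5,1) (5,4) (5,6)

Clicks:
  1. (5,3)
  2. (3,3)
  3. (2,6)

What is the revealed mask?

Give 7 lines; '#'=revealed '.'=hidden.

Answer: .....##
.....##
.....##
...#.##
.......
...#...
.......

Derivation:
Click 1 (5,3) count=1: revealed 1 new [(5,3)] -> total=1
Click 2 (3,3) count=2: revealed 1 new [(3,3)] -> total=2
Click 3 (2,6) count=0: revealed 8 new [(0,5) (0,6) (1,5) (1,6) (2,5) (2,6) (3,5) (3,6)] -> total=10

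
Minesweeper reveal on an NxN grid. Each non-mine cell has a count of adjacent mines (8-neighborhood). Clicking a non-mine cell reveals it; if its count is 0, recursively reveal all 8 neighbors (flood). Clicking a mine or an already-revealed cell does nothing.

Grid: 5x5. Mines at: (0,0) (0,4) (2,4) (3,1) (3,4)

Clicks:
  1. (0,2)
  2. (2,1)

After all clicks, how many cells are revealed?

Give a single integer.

Click 1 (0,2) count=0: revealed 9 new [(0,1) (0,2) (0,3) (1,1) (1,2) (1,3) (2,1) (2,2) (2,3)] -> total=9
Click 2 (2,1) count=1: revealed 0 new [(none)] -> total=9

Answer: 9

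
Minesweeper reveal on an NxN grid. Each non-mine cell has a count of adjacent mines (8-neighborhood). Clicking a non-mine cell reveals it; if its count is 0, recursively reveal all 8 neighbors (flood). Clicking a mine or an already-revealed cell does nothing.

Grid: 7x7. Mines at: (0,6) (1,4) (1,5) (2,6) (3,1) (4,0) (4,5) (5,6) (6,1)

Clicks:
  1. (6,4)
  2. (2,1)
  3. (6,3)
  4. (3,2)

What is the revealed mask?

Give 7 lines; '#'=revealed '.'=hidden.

Click 1 (6,4) count=0: revealed 17 new [(2,2) (2,3) (2,4) (3,2) (3,3) (3,4) (4,2) (4,3) (4,4) (5,2) (5,3) (5,4) (5,5) (6,2) (6,3) (6,4) (6,5)] -> total=17
Click 2 (2,1) count=1: revealed 1 new [(2,1)] -> total=18
Click 3 (6,3) count=0: revealed 0 new [(none)] -> total=18
Click 4 (3,2) count=1: revealed 0 new [(none)] -> total=18

Answer: .......
.......
.####..
..###..
..###..
..####.
..####.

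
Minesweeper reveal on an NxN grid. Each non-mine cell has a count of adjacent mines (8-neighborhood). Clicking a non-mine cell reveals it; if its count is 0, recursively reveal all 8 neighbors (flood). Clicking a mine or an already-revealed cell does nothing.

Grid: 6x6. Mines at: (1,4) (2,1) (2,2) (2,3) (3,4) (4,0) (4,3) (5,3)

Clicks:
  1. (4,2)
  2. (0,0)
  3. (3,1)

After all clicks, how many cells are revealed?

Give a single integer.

Answer: 10

Derivation:
Click 1 (4,2) count=2: revealed 1 new [(4,2)] -> total=1
Click 2 (0,0) count=0: revealed 8 new [(0,0) (0,1) (0,2) (0,3) (1,0) (1,1) (1,2) (1,3)] -> total=9
Click 3 (3,1) count=3: revealed 1 new [(3,1)] -> total=10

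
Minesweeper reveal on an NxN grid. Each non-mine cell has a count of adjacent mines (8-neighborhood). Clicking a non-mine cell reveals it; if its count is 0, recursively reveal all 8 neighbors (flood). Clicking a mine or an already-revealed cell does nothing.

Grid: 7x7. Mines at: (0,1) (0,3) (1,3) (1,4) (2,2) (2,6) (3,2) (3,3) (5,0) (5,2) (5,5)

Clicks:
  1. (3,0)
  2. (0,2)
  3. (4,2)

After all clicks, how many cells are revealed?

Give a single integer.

Click 1 (3,0) count=0: revealed 8 new [(1,0) (1,1) (2,0) (2,1) (3,0) (3,1) (4,0) (4,1)] -> total=8
Click 2 (0,2) count=3: revealed 1 new [(0,2)] -> total=9
Click 3 (4,2) count=3: revealed 1 new [(4,2)] -> total=10

Answer: 10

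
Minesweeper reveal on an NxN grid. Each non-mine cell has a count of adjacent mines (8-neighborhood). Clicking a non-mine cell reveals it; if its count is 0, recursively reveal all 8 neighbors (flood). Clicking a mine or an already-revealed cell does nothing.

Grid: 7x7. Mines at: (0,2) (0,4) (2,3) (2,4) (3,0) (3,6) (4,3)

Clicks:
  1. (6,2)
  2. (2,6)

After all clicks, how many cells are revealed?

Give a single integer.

Click 1 (6,2) count=0: revealed 20 new [(4,0) (4,1) (4,2) (4,4) (4,5) (4,6) (5,0) (5,1) (5,2) (5,3) (5,4) (5,5) (5,6) (6,0) (6,1) (6,2) (6,3) (6,4) (6,5) (6,6)] -> total=20
Click 2 (2,6) count=1: revealed 1 new [(2,6)] -> total=21

Answer: 21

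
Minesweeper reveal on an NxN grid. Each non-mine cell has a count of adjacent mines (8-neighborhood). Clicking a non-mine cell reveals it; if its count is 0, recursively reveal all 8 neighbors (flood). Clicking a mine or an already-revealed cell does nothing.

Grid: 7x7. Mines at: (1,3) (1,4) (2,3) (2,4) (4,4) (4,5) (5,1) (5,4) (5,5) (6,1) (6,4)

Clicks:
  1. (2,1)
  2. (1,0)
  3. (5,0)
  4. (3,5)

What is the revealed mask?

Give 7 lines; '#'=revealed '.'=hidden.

Answer: ###....
###....
###....
###..#.
###....
#......
.......

Derivation:
Click 1 (2,1) count=0: revealed 15 new [(0,0) (0,1) (0,2) (1,0) (1,1) (1,2) (2,0) (2,1) (2,2) (3,0) (3,1) (3,2) (4,0) (4,1) (4,2)] -> total=15
Click 2 (1,0) count=0: revealed 0 new [(none)] -> total=15
Click 3 (5,0) count=2: revealed 1 new [(5,0)] -> total=16
Click 4 (3,5) count=3: revealed 1 new [(3,5)] -> total=17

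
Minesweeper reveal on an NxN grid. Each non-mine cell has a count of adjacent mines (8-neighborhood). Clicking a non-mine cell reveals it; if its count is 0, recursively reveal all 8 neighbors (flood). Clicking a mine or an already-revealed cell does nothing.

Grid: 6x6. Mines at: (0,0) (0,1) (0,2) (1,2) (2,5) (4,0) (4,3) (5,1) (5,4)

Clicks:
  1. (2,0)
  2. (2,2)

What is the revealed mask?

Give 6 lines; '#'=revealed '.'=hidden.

Click 1 (2,0) count=0: revealed 6 new [(1,0) (1,1) (2,0) (2,1) (3,0) (3,1)] -> total=6
Click 2 (2,2) count=1: revealed 1 new [(2,2)] -> total=7

Answer: ......
##....
###...
##....
......
......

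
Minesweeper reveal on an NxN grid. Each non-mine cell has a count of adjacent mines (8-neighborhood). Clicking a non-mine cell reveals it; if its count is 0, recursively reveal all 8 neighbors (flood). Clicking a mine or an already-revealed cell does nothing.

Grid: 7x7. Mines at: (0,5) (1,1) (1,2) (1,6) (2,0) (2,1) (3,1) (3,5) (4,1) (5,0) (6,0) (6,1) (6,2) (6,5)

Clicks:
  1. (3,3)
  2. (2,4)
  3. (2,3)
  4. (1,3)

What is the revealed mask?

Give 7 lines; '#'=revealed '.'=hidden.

Answer: .......
...#...
..###..
..###..
..###..
..###..
.......

Derivation:
Click 1 (3,3) count=0: revealed 12 new [(2,2) (2,3) (2,4) (3,2) (3,3) (3,4) (4,2) (4,3) (4,4) (5,2) (5,3) (5,4)] -> total=12
Click 2 (2,4) count=1: revealed 0 new [(none)] -> total=12
Click 3 (2,3) count=1: revealed 0 new [(none)] -> total=12
Click 4 (1,3) count=1: revealed 1 new [(1,3)] -> total=13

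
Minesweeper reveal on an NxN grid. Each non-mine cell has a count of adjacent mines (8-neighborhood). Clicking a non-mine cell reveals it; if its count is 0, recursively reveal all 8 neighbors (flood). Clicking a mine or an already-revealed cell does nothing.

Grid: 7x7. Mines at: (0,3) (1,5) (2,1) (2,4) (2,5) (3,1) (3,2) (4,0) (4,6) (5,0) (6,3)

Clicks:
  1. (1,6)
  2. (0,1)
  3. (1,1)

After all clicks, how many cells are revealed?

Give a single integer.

Answer: 7

Derivation:
Click 1 (1,6) count=2: revealed 1 new [(1,6)] -> total=1
Click 2 (0,1) count=0: revealed 6 new [(0,0) (0,1) (0,2) (1,0) (1,1) (1,2)] -> total=7
Click 3 (1,1) count=1: revealed 0 new [(none)] -> total=7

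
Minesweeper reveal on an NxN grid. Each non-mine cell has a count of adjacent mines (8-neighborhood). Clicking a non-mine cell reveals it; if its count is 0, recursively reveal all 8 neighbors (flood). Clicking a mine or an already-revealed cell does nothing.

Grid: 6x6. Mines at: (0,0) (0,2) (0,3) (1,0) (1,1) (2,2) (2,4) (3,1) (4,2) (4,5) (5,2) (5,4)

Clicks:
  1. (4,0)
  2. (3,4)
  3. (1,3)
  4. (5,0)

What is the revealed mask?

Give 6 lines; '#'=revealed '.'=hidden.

Answer: ......
...#..
......
....#.
##....
##....

Derivation:
Click 1 (4,0) count=1: revealed 1 new [(4,0)] -> total=1
Click 2 (3,4) count=2: revealed 1 new [(3,4)] -> total=2
Click 3 (1,3) count=4: revealed 1 new [(1,3)] -> total=3
Click 4 (5,0) count=0: revealed 3 new [(4,1) (5,0) (5,1)] -> total=6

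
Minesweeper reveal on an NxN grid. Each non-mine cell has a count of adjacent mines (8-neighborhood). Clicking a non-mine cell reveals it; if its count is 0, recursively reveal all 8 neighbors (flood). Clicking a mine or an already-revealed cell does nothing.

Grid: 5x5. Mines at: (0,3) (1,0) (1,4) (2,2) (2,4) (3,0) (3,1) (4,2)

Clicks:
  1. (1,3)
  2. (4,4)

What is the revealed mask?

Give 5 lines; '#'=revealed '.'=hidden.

Click 1 (1,3) count=4: revealed 1 new [(1,3)] -> total=1
Click 2 (4,4) count=0: revealed 4 new [(3,3) (3,4) (4,3) (4,4)] -> total=5

Answer: .....
...#.
.....
...##
...##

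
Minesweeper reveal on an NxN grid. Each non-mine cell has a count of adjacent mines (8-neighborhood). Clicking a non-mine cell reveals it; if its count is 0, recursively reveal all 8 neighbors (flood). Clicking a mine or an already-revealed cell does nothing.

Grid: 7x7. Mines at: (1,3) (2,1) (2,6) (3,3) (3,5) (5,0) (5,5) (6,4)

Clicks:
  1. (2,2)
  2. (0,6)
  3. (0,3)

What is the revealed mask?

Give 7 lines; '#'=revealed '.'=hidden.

Answer: ...####
....###
..#....
.......
.......
.......
.......

Derivation:
Click 1 (2,2) count=3: revealed 1 new [(2,2)] -> total=1
Click 2 (0,6) count=0: revealed 6 new [(0,4) (0,5) (0,6) (1,4) (1,5) (1,6)] -> total=7
Click 3 (0,3) count=1: revealed 1 new [(0,3)] -> total=8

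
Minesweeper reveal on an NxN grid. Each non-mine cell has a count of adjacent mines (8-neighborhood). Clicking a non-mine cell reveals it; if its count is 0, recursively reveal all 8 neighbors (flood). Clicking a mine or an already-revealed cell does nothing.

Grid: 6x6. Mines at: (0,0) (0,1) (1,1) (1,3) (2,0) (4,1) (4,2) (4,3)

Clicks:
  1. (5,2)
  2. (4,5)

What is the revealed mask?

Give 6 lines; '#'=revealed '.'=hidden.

Click 1 (5,2) count=3: revealed 1 new [(5,2)] -> total=1
Click 2 (4,5) count=0: revealed 12 new [(0,4) (0,5) (1,4) (1,5) (2,4) (2,5) (3,4) (3,5) (4,4) (4,5) (5,4) (5,5)] -> total=13

Answer: ....##
....##
....##
....##
....##
..#.##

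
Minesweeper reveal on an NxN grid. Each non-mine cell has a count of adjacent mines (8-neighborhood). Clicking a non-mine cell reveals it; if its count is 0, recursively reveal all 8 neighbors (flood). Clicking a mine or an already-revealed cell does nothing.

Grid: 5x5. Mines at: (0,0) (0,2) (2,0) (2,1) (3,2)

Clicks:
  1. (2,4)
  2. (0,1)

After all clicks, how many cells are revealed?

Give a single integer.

Click 1 (2,4) count=0: revealed 10 new [(0,3) (0,4) (1,3) (1,4) (2,3) (2,4) (3,3) (3,4) (4,3) (4,4)] -> total=10
Click 2 (0,1) count=2: revealed 1 new [(0,1)] -> total=11

Answer: 11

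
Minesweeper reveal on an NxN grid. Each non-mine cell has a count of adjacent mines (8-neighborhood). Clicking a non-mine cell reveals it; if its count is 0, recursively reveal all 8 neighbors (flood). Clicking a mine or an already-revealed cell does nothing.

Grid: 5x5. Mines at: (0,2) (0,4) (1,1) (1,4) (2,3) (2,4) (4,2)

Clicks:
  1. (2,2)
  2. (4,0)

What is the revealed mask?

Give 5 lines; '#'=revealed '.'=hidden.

Answer: .....
.....
###..
##...
##...

Derivation:
Click 1 (2,2) count=2: revealed 1 new [(2,2)] -> total=1
Click 2 (4,0) count=0: revealed 6 new [(2,0) (2,1) (3,0) (3,1) (4,0) (4,1)] -> total=7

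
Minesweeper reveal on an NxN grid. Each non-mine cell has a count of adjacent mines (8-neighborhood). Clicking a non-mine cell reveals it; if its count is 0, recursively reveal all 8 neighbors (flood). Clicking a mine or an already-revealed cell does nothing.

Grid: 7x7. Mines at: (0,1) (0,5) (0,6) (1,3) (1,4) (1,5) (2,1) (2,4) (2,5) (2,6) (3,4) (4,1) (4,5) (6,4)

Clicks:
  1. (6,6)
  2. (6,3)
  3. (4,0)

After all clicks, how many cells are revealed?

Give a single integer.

Answer: 6

Derivation:
Click 1 (6,6) count=0: revealed 4 new [(5,5) (5,6) (6,5) (6,6)] -> total=4
Click 2 (6,3) count=1: revealed 1 new [(6,3)] -> total=5
Click 3 (4,0) count=1: revealed 1 new [(4,0)] -> total=6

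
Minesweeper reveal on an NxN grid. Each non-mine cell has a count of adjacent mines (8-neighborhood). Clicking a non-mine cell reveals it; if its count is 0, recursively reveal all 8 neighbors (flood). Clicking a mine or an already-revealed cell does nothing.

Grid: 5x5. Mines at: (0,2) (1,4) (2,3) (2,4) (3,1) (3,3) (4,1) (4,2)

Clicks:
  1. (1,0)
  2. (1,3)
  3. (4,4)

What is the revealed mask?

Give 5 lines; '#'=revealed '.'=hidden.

Click 1 (1,0) count=0: revealed 6 new [(0,0) (0,1) (1,0) (1,1) (2,0) (2,1)] -> total=6
Click 2 (1,3) count=4: revealed 1 new [(1,3)] -> total=7
Click 3 (4,4) count=1: revealed 1 new [(4,4)] -> total=8

Answer: ##...
##.#.
##...
.....
....#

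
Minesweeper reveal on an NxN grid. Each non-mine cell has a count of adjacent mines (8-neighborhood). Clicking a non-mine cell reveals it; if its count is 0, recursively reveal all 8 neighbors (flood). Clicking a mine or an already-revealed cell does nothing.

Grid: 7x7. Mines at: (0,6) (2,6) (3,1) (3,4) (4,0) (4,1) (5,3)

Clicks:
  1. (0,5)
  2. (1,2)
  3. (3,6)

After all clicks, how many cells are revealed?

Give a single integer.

Click 1 (0,5) count=1: revealed 1 new [(0,5)] -> total=1
Click 2 (1,2) count=0: revealed 17 new [(0,0) (0,1) (0,2) (0,3) (0,4) (1,0) (1,1) (1,2) (1,3) (1,4) (1,5) (2,0) (2,1) (2,2) (2,3) (2,4) (2,5)] -> total=18
Click 3 (3,6) count=1: revealed 1 new [(3,6)] -> total=19

Answer: 19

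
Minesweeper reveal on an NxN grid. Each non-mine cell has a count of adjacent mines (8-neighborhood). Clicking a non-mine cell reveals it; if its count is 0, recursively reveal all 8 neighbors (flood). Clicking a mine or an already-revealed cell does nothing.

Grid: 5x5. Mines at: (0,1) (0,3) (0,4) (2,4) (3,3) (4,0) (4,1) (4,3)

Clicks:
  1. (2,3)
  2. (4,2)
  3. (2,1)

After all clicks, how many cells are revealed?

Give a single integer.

Answer: 11

Derivation:
Click 1 (2,3) count=2: revealed 1 new [(2,3)] -> total=1
Click 2 (4,2) count=3: revealed 1 new [(4,2)] -> total=2
Click 3 (2,1) count=0: revealed 9 new [(1,0) (1,1) (1,2) (2,0) (2,1) (2,2) (3,0) (3,1) (3,2)] -> total=11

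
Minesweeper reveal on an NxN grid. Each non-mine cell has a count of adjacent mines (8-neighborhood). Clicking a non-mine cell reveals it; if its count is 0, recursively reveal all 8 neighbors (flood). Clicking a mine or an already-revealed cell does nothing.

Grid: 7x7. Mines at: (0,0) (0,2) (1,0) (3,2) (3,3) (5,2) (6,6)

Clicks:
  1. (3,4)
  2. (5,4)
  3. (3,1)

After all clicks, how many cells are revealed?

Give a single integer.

Answer: 27

Derivation:
Click 1 (3,4) count=1: revealed 1 new [(3,4)] -> total=1
Click 2 (5,4) count=0: revealed 25 new [(0,3) (0,4) (0,5) (0,6) (1,3) (1,4) (1,5) (1,6) (2,3) (2,4) (2,5) (2,6) (3,5) (3,6) (4,3) (4,4) (4,5) (4,6) (5,3) (5,4) (5,5) (5,6) (6,3) (6,4) (6,5)] -> total=26
Click 3 (3,1) count=1: revealed 1 new [(3,1)] -> total=27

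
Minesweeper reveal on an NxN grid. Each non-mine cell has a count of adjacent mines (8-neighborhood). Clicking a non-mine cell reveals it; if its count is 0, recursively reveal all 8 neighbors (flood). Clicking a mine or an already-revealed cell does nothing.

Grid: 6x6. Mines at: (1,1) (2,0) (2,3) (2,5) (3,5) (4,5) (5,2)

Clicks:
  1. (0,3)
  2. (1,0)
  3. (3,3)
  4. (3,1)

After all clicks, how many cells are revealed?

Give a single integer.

Click 1 (0,3) count=0: revealed 8 new [(0,2) (0,3) (0,4) (0,5) (1,2) (1,3) (1,4) (1,5)] -> total=8
Click 2 (1,0) count=2: revealed 1 new [(1,0)] -> total=9
Click 3 (3,3) count=1: revealed 1 new [(3,3)] -> total=10
Click 4 (3,1) count=1: revealed 1 new [(3,1)] -> total=11

Answer: 11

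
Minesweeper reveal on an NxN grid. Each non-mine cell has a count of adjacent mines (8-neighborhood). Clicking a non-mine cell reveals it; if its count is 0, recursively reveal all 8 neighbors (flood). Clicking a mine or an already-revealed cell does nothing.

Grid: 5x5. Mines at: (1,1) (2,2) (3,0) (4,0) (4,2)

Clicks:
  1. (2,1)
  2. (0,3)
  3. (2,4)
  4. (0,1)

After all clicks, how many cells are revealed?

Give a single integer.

Answer: 14

Derivation:
Click 1 (2,1) count=3: revealed 1 new [(2,1)] -> total=1
Click 2 (0,3) count=0: revealed 12 new [(0,2) (0,3) (0,4) (1,2) (1,3) (1,4) (2,3) (2,4) (3,3) (3,4) (4,3) (4,4)] -> total=13
Click 3 (2,4) count=0: revealed 0 new [(none)] -> total=13
Click 4 (0,1) count=1: revealed 1 new [(0,1)] -> total=14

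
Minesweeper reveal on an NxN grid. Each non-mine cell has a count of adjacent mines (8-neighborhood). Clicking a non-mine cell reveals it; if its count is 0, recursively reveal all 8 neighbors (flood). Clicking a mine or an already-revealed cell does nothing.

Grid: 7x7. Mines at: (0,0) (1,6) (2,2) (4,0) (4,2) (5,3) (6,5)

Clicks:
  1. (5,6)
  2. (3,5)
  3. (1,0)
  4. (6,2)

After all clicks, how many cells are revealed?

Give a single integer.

Answer: 27

Derivation:
Click 1 (5,6) count=1: revealed 1 new [(5,6)] -> total=1
Click 2 (3,5) count=0: revealed 24 new [(0,1) (0,2) (0,3) (0,4) (0,5) (1,1) (1,2) (1,3) (1,4) (1,5) (2,3) (2,4) (2,5) (2,6) (3,3) (3,4) (3,5) (3,6) (4,3) (4,4) (4,5) (4,6) (5,4) (5,5)] -> total=25
Click 3 (1,0) count=1: revealed 1 new [(1,0)] -> total=26
Click 4 (6,2) count=1: revealed 1 new [(6,2)] -> total=27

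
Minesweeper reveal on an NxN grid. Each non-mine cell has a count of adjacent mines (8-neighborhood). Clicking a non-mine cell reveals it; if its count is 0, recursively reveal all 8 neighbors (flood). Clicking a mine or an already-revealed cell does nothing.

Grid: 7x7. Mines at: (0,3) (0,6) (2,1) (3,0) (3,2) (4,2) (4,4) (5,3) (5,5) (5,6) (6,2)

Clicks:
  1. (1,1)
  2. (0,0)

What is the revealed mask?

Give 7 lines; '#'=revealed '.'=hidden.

Answer: ###....
###....
.......
.......
.......
.......
.......

Derivation:
Click 1 (1,1) count=1: revealed 1 new [(1,1)] -> total=1
Click 2 (0,0) count=0: revealed 5 new [(0,0) (0,1) (0,2) (1,0) (1,2)] -> total=6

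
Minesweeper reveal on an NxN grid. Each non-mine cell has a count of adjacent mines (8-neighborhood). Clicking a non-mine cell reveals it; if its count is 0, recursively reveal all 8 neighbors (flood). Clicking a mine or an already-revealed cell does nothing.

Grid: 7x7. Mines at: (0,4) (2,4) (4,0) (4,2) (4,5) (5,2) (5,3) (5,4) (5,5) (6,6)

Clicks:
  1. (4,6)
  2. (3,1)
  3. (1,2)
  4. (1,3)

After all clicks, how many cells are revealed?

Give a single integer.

Click 1 (4,6) count=2: revealed 1 new [(4,6)] -> total=1
Click 2 (3,1) count=2: revealed 1 new [(3,1)] -> total=2
Click 3 (1,2) count=0: revealed 15 new [(0,0) (0,1) (0,2) (0,3) (1,0) (1,1) (1,2) (1,3) (2,0) (2,1) (2,2) (2,3) (3,0) (3,2) (3,3)] -> total=17
Click 4 (1,3) count=2: revealed 0 new [(none)] -> total=17

Answer: 17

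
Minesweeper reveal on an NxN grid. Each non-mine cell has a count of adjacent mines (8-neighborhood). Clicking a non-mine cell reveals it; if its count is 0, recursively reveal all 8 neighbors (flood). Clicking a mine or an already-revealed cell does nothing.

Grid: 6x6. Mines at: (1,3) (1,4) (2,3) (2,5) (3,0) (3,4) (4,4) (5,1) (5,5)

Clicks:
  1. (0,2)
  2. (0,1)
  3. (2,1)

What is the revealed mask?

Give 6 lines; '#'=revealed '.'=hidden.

Click 1 (0,2) count=1: revealed 1 new [(0,2)] -> total=1
Click 2 (0,1) count=0: revealed 8 new [(0,0) (0,1) (1,0) (1,1) (1,2) (2,0) (2,1) (2,2)] -> total=9
Click 3 (2,1) count=1: revealed 0 new [(none)] -> total=9

Answer: ###...
###...
###...
......
......
......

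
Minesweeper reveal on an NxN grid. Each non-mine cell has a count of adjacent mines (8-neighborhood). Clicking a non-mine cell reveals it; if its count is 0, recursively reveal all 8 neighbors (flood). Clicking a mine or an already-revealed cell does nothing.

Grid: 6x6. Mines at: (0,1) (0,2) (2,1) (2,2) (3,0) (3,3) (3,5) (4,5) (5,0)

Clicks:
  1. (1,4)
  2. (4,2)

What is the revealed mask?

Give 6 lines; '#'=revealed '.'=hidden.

Click 1 (1,4) count=0: revealed 9 new [(0,3) (0,4) (0,5) (1,3) (1,4) (1,5) (2,3) (2,4) (2,5)] -> total=9
Click 2 (4,2) count=1: revealed 1 new [(4,2)] -> total=10

Answer: ...###
...###
...###
......
..#...
......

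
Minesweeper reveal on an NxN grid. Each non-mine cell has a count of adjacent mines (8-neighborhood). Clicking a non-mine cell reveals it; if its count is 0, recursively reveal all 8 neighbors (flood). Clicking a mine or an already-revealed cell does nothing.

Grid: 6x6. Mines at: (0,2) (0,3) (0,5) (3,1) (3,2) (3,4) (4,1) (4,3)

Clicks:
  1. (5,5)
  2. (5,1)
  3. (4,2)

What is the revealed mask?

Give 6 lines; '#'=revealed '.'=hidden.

Answer: ......
......
......
......
..#.##
.#..##

Derivation:
Click 1 (5,5) count=0: revealed 4 new [(4,4) (4,5) (5,4) (5,5)] -> total=4
Click 2 (5,1) count=1: revealed 1 new [(5,1)] -> total=5
Click 3 (4,2) count=4: revealed 1 new [(4,2)] -> total=6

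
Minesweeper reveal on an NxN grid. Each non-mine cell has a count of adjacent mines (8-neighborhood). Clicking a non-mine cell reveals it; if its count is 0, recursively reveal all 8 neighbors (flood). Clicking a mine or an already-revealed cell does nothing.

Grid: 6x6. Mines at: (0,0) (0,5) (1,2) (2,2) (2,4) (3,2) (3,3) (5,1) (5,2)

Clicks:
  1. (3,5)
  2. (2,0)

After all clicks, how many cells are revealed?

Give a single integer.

Click 1 (3,5) count=1: revealed 1 new [(3,5)] -> total=1
Click 2 (2,0) count=0: revealed 8 new [(1,0) (1,1) (2,0) (2,1) (3,0) (3,1) (4,0) (4,1)] -> total=9

Answer: 9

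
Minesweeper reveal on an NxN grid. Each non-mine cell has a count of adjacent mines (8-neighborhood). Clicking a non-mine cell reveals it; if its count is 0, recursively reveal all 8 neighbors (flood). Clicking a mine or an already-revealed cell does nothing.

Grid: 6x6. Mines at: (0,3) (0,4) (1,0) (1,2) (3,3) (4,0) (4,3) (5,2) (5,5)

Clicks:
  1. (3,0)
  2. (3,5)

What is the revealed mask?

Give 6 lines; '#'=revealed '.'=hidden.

Answer: ......
....##
....##
#...##
....##
......

Derivation:
Click 1 (3,0) count=1: revealed 1 new [(3,0)] -> total=1
Click 2 (3,5) count=0: revealed 8 new [(1,4) (1,5) (2,4) (2,5) (3,4) (3,5) (4,4) (4,5)] -> total=9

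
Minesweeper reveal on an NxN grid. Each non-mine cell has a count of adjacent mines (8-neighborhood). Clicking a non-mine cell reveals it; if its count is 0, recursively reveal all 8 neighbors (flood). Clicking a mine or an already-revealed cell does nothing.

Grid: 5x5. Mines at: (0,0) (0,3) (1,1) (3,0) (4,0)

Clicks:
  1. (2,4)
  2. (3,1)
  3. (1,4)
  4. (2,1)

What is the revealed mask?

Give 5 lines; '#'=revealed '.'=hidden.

Answer: .....
..###
.####
.####
.####

Derivation:
Click 1 (2,4) count=0: revealed 15 new [(1,2) (1,3) (1,4) (2,1) (2,2) (2,3) (2,4) (3,1) (3,2) (3,3) (3,4) (4,1) (4,2) (4,3) (4,4)] -> total=15
Click 2 (3,1) count=2: revealed 0 new [(none)] -> total=15
Click 3 (1,4) count=1: revealed 0 new [(none)] -> total=15
Click 4 (2,1) count=2: revealed 0 new [(none)] -> total=15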